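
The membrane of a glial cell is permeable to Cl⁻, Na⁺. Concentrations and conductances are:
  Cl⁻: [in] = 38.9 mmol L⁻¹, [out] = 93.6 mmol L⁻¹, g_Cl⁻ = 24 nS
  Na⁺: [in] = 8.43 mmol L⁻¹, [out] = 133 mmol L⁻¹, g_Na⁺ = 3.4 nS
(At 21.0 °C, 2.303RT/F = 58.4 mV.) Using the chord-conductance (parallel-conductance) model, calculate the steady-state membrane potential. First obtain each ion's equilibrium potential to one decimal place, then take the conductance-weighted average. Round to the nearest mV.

E_Cl⁻ = (58.4/-1)·log₁₀(93.6/38.9) = -22.3 mV
E_Na⁺ = (58.4/1)·log₁₀(133/8.43) = 70.0 mV
Vm = (Σ gᵢEᵢ)/(Σ gᵢ) = (24·-22.3 + 3.4·70.0) / (24 + 3.4)
= -297.20 / 27.4 = -10.85 mV

-11 mV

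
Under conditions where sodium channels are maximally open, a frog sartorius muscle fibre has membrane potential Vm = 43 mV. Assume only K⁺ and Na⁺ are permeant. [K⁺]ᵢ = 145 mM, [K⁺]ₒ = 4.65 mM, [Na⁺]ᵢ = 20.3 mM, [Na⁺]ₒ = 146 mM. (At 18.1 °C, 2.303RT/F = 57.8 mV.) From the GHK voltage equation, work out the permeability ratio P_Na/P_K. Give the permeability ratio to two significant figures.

Let α = P_Na/P_K. GHK: Vm = 57.8·log₁₀[(Kₒ + α·Naₒ)/(Kᵢ + α·Naᵢ)].
10^(Vm/57.8) = 10^(43.0/57.8) = 5.5456
So 5.5456·(Kᵢ + α·Naᵢ) = Kₒ + α·Naₒ → α = (5.5456·145.0 − 4.65) / (146.0 − 5.5456·20.3)
α = (804.1 − 4.65) / (146.0 − 112.6) = 799.5/33.43 = 23.92

24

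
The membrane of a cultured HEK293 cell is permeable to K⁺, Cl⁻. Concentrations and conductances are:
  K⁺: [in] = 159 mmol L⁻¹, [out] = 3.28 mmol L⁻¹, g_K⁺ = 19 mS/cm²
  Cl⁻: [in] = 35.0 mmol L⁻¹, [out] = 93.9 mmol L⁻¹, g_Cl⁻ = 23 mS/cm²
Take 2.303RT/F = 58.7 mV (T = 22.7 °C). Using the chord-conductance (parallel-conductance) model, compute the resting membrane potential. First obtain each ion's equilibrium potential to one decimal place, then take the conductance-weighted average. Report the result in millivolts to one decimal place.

E_K⁺ = (58.7/1)·log₁₀(3.28/159) = -98.9 mV
E_Cl⁻ = (58.7/-1)·log₁₀(93.9/35.0) = -25.2 mV
Vm = (Σ gᵢEᵢ)/(Σ gᵢ) = (19·-98.9 + 23·-25.2) / (19 + 23)
= -2458.70 / 42 = -58.54 mV

-58.5 mV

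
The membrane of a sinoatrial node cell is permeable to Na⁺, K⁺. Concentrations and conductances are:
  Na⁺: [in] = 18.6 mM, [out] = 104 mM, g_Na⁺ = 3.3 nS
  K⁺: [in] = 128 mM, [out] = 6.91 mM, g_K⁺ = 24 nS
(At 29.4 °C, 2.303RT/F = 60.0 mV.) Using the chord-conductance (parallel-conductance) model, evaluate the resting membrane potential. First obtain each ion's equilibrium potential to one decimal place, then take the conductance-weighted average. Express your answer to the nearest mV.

E_Na⁺ = (60.0/1)·log₁₀(104/18.6) = 44.9 mV
E_K⁺ = (60.0/1)·log₁₀(6.91/128) = -76.1 mV
Vm = (Σ gᵢEᵢ)/(Σ gᵢ) = (3.3·44.9 + 24·-76.1) / (3.3 + 24)
= -1678.23 / 27.3 = -61.47 mV

-61 mV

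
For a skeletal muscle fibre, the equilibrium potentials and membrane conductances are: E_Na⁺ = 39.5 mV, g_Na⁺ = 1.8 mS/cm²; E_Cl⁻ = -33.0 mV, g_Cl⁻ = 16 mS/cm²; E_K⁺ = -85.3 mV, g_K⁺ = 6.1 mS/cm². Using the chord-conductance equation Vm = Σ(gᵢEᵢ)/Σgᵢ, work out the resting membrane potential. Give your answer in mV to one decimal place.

-40.9 mV

Σ gᵢEᵢ = 1.8·(39.5) + 16·(-33.0) + 6.1·(-85.3) = -977.23
Σ gᵢ = 1.8 + 16 + 6.1 = 23.9
Vm = -977.23 / 23.9 = -40.89 mV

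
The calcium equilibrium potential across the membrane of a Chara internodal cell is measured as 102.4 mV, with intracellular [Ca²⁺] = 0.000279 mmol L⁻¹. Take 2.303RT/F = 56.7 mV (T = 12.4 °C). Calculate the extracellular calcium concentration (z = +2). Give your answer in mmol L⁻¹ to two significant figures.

1.1 mmol L⁻¹

Nernst: E = (56.7/2) · log₁₀([out]/[in]), so log₁₀([out]/[in]) = 102.4 × 2 / 56.7 = 3.6120.
[out]/[in] = 10^(3.6120) = 4093.
[out] = 4093 × 0.000279 = 1.142 mmol L⁻¹.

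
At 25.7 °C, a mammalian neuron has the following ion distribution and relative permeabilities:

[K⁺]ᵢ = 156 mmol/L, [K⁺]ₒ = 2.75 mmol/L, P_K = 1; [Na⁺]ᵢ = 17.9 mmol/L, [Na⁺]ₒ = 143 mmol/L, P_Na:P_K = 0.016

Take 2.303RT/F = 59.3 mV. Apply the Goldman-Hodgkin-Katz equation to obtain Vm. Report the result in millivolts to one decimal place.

-88.5 mV

Vm = 59.3 · log₁₀[(Σ P·[cation]ₒ + Σ P·[anion]ᵢ) / (Σ P·[cation]ᵢ + Σ P·[anion]ₒ)]
Numerator = 1×2.75 + 0.016×143 = 5.038
Denominator = 1×156 + 0.016×17.9 = 156.3
Vm = 59.3 · log₁₀(0.032236) = 59.3 × (-1.4917) = -88.46 mV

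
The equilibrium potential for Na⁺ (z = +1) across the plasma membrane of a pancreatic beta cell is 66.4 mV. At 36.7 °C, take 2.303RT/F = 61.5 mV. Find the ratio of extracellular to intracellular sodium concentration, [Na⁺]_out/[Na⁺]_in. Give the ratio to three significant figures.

log₁₀([out]/[in]) = E·z/(61.5) = 66.4 × 1 / 61.5 = 1.0797
[out]/[in] = 10^(1.0797) = 12.01

12.0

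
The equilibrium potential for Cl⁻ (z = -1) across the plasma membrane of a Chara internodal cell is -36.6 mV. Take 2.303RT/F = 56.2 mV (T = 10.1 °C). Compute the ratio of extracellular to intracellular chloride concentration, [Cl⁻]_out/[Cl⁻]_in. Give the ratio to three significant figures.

4.48

log₁₀([out]/[in]) = E·z/(56.2) = -36.6 × -1 / 56.2 = 0.6512
[out]/[in] = 10^(0.6512) = 4.48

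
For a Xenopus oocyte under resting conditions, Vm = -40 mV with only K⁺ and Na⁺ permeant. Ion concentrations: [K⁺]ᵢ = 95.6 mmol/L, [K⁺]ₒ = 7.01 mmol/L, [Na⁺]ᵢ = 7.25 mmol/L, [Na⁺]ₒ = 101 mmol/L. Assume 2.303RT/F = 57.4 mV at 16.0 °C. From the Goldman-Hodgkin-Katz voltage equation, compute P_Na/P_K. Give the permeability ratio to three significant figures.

Let α = P_Na/P_K. GHK: Vm = 57.4·log₁₀[(Kₒ + α·Naₒ)/(Kᵢ + α·Naᵢ)].
10^(Vm/57.4) = 10^(-40.0/57.4) = 0.20097
So 0.20097·(Kᵢ + α·Naᵢ) = Kₒ + α·Naₒ → α = (0.20097·95.6 − 7.01) / (101.0 − 0.20097·7.25)
α = (19.21 − 7.01) / (101.0 − 1.457) = 12.2/99.54 = 0.1226

0.123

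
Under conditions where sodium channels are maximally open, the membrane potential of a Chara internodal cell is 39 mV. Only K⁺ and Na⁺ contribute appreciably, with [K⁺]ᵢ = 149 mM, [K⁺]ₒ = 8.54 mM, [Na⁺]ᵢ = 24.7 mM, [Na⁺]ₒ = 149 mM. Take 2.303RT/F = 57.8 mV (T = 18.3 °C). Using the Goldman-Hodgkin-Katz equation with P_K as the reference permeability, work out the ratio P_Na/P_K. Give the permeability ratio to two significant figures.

22

Let α = P_Na/P_K. GHK: Vm = 57.8·log₁₀[(Kₒ + α·Naₒ)/(Kᵢ + α·Naᵢ)].
10^(Vm/57.8) = 10^(39.0/57.8) = 4.7287
So 4.7287·(Kᵢ + α·Naᵢ) = Kₒ + α·Naₒ → α = (4.7287·149.0 − 8.54) / (149.0 − 4.7287·24.7)
α = (704.6 − 8.54) / (149.0 − 116.8) = 696/32.2 = 21.61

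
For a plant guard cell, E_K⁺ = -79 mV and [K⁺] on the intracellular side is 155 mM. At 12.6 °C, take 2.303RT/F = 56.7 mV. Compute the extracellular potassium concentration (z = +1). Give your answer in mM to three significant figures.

Nernst: E = (56.7/1) · log₁₀([out]/[in]), so log₁₀([out]/[in]) = -79.0 × 1 / 56.7 = -1.3933.
[out]/[in] = 10^(-1.3933) = 0.04043.
[out] = 0.04043 × 155 = 6.267 mM.

6.27 mM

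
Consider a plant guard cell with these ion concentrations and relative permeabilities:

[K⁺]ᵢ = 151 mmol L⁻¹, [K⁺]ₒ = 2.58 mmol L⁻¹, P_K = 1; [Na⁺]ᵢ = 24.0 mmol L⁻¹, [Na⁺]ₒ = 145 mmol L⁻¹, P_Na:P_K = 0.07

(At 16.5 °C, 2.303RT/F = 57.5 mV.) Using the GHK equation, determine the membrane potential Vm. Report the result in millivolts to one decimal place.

-62.0 mV

Vm = 57.5 · log₁₀[(Σ P·[cation]ₒ + Σ P·[anion]ᵢ) / (Σ P·[cation]ᵢ + Σ P·[anion]ₒ)]
Numerator = 1×2.58 + 0.07×145 = 12.73
Denominator = 1×151 + 0.07×24.0 = 152.7
Vm = 57.5 · log₁₀(0.083377) = 57.5 × (-1.0790) = -62.04 mV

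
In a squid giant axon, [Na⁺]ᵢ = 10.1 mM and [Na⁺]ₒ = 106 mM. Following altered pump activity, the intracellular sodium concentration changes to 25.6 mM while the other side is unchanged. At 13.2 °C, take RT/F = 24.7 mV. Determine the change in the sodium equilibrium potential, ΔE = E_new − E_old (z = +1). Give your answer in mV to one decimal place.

E_old = (24.7/1)·ln(106/10.1) = 58.07 mV
E_new = (24.7/1)·ln(106/25.6) = 35.09 mV
ΔE = 35.09 − (58.07) = -22.97 mV

-23.0 mV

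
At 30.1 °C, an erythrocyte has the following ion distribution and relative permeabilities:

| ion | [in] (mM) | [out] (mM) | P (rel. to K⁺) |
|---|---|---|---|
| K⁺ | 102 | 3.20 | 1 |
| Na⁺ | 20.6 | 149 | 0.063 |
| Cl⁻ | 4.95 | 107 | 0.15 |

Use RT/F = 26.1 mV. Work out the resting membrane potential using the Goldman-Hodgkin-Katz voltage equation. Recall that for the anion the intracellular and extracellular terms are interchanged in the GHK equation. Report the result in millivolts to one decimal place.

-57.2 mV

Vm = 26.1 · ln[(Σ P·[cation]ₒ + Σ P·[anion]ᵢ) / (Σ P·[cation]ᵢ + Σ P·[anion]ₒ)]
Numerator = 1×3.20 + 0.063×149 + 0.15×4.95 = 13.33
Denominator = 1×102 + 0.063×20.6 + 0.15×107 = 119.3
Vm = 26.1 · ln(0.11169) = 26.1 × (-2.1921) = -57.21 mV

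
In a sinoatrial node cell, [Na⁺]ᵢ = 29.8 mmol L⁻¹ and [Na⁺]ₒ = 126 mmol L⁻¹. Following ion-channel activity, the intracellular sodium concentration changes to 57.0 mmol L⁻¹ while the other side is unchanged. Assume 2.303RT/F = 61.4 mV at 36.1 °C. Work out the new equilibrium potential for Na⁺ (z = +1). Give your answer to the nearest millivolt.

21 mV

After the shift: [Na⁺]_out = 126, [Na⁺]_in = 57.0 mmol L⁻¹.
E_new = (61.4/1)·log₁₀(126/57.0) = 61.40 · (0.3445) = 21.15 mV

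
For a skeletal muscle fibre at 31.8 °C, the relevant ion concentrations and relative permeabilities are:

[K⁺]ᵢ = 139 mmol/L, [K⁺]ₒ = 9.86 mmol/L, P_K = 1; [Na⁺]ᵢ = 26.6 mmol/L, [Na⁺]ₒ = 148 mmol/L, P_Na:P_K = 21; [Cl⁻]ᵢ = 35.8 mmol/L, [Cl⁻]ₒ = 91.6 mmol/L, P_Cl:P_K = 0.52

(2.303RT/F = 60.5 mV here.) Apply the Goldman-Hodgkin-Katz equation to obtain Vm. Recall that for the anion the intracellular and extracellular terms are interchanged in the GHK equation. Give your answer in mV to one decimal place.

37.8 mV

Vm = 60.5 · log₁₀[(Σ P·[cation]ₒ + Σ P·[anion]ᵢ) / (Σ P·[cation]ᵢ + Σ P·[anion]ₒ)]
Numerator = 1×9.86 + 21×148 + 0.52×35.8 = 3136
Denominator = 1×139 + 21×26.6 + 0.52×91.6 = 745.2
Vm = 60.5 · log₁₀(4.2087) = 60.5 × (0.6242) = 37.76 mV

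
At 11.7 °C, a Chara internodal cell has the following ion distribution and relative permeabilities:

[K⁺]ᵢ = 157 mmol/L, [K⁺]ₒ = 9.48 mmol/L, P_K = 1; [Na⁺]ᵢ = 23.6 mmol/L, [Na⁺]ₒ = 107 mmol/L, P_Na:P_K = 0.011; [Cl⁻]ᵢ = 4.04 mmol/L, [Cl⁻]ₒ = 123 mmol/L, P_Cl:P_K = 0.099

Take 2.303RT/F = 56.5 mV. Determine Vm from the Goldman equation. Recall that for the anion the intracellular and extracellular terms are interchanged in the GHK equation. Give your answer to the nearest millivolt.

Vm = 56.5 · log₁₀[(Σ P·[cation]ₒ + Σ P·[anion]ᵢ) / (Σ P·[cation]ᵢ + Σ P·[anion]ₒ)]
Numerator = 1×9.48 + 0.011×107 + 0.099×4.04 = 11.06
Denominator = 1×157 + 0.011×23.6 + 0.099×123 = 169.4
Vm = 56.5 · log₁₀(0.065257) = 56.5 × (-1.1854) = -66.97 mV

-67 mV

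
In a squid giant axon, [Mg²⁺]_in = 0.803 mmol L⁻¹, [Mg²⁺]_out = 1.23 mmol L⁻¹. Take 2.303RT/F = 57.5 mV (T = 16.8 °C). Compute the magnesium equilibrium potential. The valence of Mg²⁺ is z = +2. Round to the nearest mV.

E = (57.5/z) · log₁₀([Mg²⁺]_out/[Mg²⁺]_in) with z = +2.
= (57.5/2) · log₁₀(1.23/0.803) = 28.75 · log₁₀(1.532)
= 28.75 · (0.1852) = 5.32 mV

5 mV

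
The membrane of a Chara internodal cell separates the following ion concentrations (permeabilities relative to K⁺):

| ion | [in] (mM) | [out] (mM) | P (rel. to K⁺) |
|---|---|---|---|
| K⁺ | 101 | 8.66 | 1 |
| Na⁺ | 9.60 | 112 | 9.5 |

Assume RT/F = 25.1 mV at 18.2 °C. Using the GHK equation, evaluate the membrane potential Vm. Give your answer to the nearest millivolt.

43 mV

Vm = 25.1 · ln[(Σ P·[cation]ₒ + Σ P·[anion]ᵢ) / (Σ P·[cation]ᵢ + Σ P·[anion]ₒ)]
Numerator = 1×8.66 + 9.5×112 = 1073
Denominator = 1×101 + 9.5×9.60 = 192.2
Vm = 25.1 · ln(5.581) = 25.1 × (1.7194) = 43.16 mV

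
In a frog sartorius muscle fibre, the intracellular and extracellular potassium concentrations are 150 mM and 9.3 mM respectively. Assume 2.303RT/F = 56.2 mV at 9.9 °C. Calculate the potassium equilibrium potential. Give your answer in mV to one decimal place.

-67.9 mV

E = (56.2/z) · log₁₀([K⁺]_out/[K⁺]_in) with z = +1.
= (56.2/1) · log₁₀(9.3/150) = 56.20 · log₁₀(0.062)
= 56.20 · (-1.2076) = -67.87 mV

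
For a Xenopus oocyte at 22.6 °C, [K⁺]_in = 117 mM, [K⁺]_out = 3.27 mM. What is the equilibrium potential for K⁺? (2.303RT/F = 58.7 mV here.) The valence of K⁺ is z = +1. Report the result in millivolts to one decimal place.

E = (58.7/z) · log₁₀([K⁺]_out/[K⁺]_in) with z = +1.
= (58.7/1) · log₁₀(3.27/117) = 58.70 · log₁₀(0.02795)
= 58.70 · (-1.5536) = -91.20 mV

-91.2 mV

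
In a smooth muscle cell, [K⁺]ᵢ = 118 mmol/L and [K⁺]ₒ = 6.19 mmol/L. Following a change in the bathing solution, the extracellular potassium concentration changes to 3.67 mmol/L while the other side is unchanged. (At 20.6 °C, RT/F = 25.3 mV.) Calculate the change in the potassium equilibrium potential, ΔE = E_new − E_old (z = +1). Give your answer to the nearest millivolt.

E_old = (25.3/1)·ln(6.19/118) = -74.58 mV
E_new = (25.3/1)·ln(3.67/118) = -87.80 mV
ΔE = -87.80 − (-74.58) = -13.23 mV

-13 mV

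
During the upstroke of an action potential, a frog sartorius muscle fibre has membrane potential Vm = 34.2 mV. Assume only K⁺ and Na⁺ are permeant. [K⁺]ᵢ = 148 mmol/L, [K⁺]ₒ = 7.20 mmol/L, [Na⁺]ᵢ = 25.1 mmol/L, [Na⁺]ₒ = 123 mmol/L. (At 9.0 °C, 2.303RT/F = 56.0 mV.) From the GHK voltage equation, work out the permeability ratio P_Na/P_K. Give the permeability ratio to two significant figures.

Let α = P_Na/P_K. GHK: Vm = 56.0·log₁₀[(Kₒ + α·Naₒ)/(Kᵢ + α·Naᵢ)].
10^(Vm/56.0) = 10^(34.2/56.0) = 4.0805
So 4.0805·(Kᵢ + α·Naᵢ) = Kₒ + α·Naₒ → α = (4.0805·148.0 − 7.2) / (123.0 − 4.0805·25.1)
α = (603.9 − 7.2) / (123.0 − 102.4) = 596.7/20.58 = 29

29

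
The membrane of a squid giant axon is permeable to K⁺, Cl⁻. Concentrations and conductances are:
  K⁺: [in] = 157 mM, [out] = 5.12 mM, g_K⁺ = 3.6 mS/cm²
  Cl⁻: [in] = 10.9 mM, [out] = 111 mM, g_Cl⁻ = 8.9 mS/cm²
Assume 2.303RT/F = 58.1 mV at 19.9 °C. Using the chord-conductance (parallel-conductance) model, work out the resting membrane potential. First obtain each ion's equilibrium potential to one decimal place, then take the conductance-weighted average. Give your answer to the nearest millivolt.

E_K⁺ = (58.1/1)·log₁₀(5.12/157) = -86.4 mV
E_Cl⁻ = (58.1/-1)·log₁₀(111/10.9) = -58.6 mV
Vm = (Σ gᵢEᵢ)/(Σ gᵢ) = (3.6·-86.4 + 8.9·-58.6) / (3.6 + 8.9)
= -832.58 / 12.5 = -66.61 mV

-67 mV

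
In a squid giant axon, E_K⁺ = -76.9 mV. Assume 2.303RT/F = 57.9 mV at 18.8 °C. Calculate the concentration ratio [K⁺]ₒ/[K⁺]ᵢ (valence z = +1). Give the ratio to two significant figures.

log₁₀([out]/[in]) = E·z/(57.9) = -76.9 × 1 / 57.9 = -1.3282
[out]/[in] = 10^(-1.3282) = 0.04697

0.047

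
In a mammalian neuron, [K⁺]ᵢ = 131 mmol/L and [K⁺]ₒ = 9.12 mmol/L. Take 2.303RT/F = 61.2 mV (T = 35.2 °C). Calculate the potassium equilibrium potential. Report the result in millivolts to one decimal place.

E = (61.2/z) · log₁₀([K⁺]_out/[K⁺]_in) with z = +1.
= (61.2/1) · log₁₀(9.12/131) = 61.20 · log₁₀(0.06962)
= 61.20 · (-1.1573) = -70.83 mV

-70.8 mV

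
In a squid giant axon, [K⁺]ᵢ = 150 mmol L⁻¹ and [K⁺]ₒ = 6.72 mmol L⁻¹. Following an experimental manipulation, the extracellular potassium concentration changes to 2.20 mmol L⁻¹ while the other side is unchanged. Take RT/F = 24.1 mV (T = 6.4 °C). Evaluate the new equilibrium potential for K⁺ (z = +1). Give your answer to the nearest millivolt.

After the shift: [K⁺]_out = 2.20, [K⁺]_in = 150 mmol L⁻¹.
E_new = (24.1/1)·ln(2.20/150) = 24.10 · (-4.2222) = -101.75 mV

-102 mV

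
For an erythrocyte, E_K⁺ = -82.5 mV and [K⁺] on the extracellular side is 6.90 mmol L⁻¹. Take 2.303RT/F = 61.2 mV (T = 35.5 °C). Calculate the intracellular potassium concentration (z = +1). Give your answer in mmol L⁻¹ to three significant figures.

Nernst: E = (61.2/1) · log₁₀([out]/[in]), so log₁₀([out]/[in]) = -82.5 × 1 / 61.2 = -1.3480.
[out]/[in] = 10^(-1.3480) = 0.04487.
[in] = 6.90 / 0.04487 = 153.8 mmol L⁻¹.

154 mmol L⁻¹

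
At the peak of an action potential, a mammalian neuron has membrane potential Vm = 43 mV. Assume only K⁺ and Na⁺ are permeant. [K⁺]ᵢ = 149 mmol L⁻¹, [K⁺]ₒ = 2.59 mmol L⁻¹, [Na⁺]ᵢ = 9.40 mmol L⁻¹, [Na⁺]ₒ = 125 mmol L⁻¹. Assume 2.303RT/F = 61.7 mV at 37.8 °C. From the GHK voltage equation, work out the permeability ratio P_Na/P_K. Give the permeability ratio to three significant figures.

Let α = P_Na/P_K. GHK: Vm = 61.7·log₁₀[(Kₒ + α·Naₒ)/(Kᵢ + α·Naᵢ)].
10^(Vm/61.7) = 10^(43.0/61.7) = 4.9765
So 4.9765·(Kᵢ + α·Naᵢ) = Kₒ + α·Naₒ → α = (4.9765·149.0 − 2.59) / (125.0 − 4.9765·9.4)
α = (741.5 − 2.59) / (125.0 − 46.78) = 738.9/78.22 = 9.446

9.45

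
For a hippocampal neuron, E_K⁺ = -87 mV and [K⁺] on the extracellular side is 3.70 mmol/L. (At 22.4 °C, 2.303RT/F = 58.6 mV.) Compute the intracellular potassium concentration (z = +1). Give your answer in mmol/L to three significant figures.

113 mmol/L

Nernst: E = (58.6/1) · log₁₀([out]/[in]), so log₁₀([out]/[in]) = -87.0 × 1 / 58.6 = -1.4846.
[out]/[in] = 10^(-1.4846) = 0.03276.
[in] = 3.70 / 0.03276 = 112.9 mmol/L.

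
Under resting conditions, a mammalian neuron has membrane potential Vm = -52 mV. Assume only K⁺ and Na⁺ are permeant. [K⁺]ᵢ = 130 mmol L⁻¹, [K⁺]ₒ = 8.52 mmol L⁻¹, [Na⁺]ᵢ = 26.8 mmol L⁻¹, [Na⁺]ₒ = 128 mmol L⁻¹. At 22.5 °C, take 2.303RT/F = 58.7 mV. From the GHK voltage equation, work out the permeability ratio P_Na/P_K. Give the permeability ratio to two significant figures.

0.067

Let α = P_Na/P_K. GHK: Vm = 58.7·log₁₀[(Kₒ + α·Naₒ)/(Kᵢ + α·Naᵢ)].
10^(Vm/58.7) = 10^(-52.0/58.7) = 0.13006
So 0.13006·(Kᵢ + α·Naᵢ) = Kₒ + α·Naₒ → α = (0.13006·130.0 − 8.52) / (128.0 − 0.13006·26.8)
α = (16.91 − 8.52) / (128.0 − 3.486) = 8.388/124.5 = 0.06736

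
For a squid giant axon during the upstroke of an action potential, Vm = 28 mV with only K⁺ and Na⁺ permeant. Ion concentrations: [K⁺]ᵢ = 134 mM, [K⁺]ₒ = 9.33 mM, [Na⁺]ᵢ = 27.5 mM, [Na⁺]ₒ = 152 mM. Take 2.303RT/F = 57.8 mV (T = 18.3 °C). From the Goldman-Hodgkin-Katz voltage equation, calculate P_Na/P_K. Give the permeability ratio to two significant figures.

Let α = P_Na/P_K. GHK: Vm = 57.8·log₁₀[(Kₒ + α·Naₒ)/(Kᵢ + α·Naᵢ)].
10^(Vm/57.8) = 10^(28.0/57.8) = 3.0509
So 3.0509·(Kᵢ + α·Naᵢ) = Kₒ + α·Naₒ → α = (3.0509·134.0 − 9.33) / (152.0 − 3.0509·27.5)
α = (408.8 − 9.33) / (152.0 − 83.9) = 399.5/68.1 = 5.866

5.9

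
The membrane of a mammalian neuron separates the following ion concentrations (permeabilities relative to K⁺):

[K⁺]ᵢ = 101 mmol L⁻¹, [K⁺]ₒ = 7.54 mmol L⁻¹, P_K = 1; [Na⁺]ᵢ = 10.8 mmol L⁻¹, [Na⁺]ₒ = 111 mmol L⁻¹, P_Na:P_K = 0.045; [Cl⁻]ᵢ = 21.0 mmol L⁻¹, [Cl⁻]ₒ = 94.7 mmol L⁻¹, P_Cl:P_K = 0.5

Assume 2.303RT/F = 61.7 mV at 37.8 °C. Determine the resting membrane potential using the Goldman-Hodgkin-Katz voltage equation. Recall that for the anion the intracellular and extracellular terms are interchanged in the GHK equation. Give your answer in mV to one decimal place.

-50.0 mV

Vm = 61.7 · log₁₀[(Σ P·[cation]ₒ + Σ P·[anion]ᵢ) / (Σ P·[cation]ᵢ + Σ P·[anion]ₒ)]
Numerator = 1×7.54 + 0.045×111 + 0.5×21.0 = 23.04
Denominator = 1×101 + 0.045×10.8 + 0.5×94.7 = 148.8
Vm = 61.7 · log₁₀(0.15477) = 61.7 × (-0.8103) = -50.00 mV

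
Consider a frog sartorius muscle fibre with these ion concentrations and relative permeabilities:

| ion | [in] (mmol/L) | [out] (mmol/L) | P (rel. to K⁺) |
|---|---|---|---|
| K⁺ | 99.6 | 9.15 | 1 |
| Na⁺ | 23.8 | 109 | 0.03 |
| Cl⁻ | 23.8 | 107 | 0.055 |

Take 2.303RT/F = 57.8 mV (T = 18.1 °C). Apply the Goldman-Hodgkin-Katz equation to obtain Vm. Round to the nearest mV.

Vm = 57.8 · log₁₀[(Σ P·[cation]ₒ + Σ P·[anion]ᵢ) / (Σ P·[cation]ᵢ + Σ P·[anion]ₒ)]
Numerator = 1×9.15 + 0.03×109 + 0.055×23.8 = 13.73
Denominator = 1×99.6 + 0.03×23.8 + 0.055×107 = 106.2
Vm = 57.8 · log₁₀(0.12928) = 57.8 × (-0.8885) = -51.35 mV

-51 mV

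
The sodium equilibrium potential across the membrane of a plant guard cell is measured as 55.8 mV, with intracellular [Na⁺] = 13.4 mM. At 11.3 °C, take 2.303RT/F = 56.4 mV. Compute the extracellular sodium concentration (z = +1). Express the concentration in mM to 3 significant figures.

131 mM

Nernst: E = (56.4/1) · log₁₀([out]/[in]), so log₁₀([out]/[in]) = 55.8 × 1 / 56.4 = 0.9894.
[out]/[in] = 10^(0.9894) = 9.758.
[out] = 9.758 × 13.4 = 130.8 mM.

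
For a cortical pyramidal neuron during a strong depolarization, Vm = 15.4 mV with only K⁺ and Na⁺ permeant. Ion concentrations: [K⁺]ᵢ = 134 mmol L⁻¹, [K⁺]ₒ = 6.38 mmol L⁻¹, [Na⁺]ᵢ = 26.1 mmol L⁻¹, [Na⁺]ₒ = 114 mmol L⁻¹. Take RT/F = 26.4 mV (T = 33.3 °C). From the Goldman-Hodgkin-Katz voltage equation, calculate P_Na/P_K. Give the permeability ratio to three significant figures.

3.48

Let α = P_Na/P_K. GHK: Vm = 26.4·ln[(Kₒ + α·Naₒ)/(Kᵢ + α·Naᵢ)].
e^(Vm/26.4) = e^(15.4/26.4) = 1.792
So 1.792·(Kᵢ + α·Naᵢ) = Kₒ + α·Naₒ → α = (1.792·134.0 − 6.38) / (114.0 − 1.792·26.1)
α = (240.1 − 6.38) / (114.0 − 46.77) = 233.7/67.23 = 3.477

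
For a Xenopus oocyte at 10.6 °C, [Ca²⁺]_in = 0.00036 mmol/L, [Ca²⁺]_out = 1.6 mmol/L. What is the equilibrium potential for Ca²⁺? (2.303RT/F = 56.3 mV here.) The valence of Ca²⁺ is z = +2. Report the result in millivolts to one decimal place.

E = (56.3/z) · log₁₀([Ca²⁺]_out/[Ca²⁺]_in) with z = +2.
= (56.3/2) · log₁₀(1.6/0.00036) = 28.15 · log₁₀(4444)
= 28.15 · (3.6478) = 102.69 mV

102.7 mV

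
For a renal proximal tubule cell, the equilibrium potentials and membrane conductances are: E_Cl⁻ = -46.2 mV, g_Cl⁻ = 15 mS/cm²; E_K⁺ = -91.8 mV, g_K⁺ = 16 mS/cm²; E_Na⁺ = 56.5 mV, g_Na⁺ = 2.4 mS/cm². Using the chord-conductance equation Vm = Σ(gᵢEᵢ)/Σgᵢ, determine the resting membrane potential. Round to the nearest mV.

Σ gᵢEᵢ = 15·(-46.2) + 16·(-91.8) + 2.4·(56.5) = -2026.20
Σ gᵢ = 15 + 16 + 2.4 = 33.4
Vm = -2026.20 / 33.4 = -60.66 mV

-61 mV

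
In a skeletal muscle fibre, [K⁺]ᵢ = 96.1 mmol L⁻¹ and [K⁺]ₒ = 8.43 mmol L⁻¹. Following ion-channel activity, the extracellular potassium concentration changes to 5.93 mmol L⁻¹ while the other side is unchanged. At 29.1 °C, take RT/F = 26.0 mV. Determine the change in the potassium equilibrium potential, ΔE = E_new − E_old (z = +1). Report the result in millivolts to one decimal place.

-9.1 mV

E_old = (26.0/1)·ln(8.43/96.1) = -63.27 mV
E_new = (26.0/1)·ln(5.93/96.1) = -72.42 mV
ΔE = -72.42 − (-63.27) = -9.15 mV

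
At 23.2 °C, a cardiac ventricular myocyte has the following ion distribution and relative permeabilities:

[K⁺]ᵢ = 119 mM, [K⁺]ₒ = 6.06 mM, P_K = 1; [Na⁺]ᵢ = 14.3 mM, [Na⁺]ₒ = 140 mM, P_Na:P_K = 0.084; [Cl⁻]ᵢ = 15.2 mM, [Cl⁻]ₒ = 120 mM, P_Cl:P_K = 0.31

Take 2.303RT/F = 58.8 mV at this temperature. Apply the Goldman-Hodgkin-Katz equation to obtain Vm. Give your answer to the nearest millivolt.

-50 mV

Vm = 58.8 · log₁₀[(Σ P·[cation]ₒ + Σ P·[anion]ᵢ) / (Σ P·[cation]ᵢ + Σ P·[anion]ₒ)]
Numerator = 1×6.06 + 0.084×140 + 0.31×15.2 = 22.53
Denominator = 1×119 + 0.084×14.3 + 0.31×120 = 157.4
Vm = 58.8 · log₁₀(0.14315) = 58.8 × (-0.8442) = -49.64 mV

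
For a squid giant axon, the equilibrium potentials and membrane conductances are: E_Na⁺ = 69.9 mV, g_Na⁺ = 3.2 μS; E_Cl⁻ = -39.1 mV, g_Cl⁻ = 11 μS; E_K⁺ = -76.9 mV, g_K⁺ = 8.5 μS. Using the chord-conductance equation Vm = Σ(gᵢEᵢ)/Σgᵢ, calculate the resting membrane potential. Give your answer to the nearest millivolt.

-38 mV

Σ gᵢEᵢ = 3.2·(69.9) + 11·(-39.1) + 8.5·(-76.9) = -860.07
Σ gᵢ = 3.2 + 11 + 8.5 = 22.7
Vm = -860.07 / 22.7 = -37.89 mV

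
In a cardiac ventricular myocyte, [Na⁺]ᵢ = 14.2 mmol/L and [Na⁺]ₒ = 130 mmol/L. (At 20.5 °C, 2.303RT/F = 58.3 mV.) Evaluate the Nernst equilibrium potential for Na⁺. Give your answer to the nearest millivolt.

56 mV

E = (58.3/z) · log₁₀([Na⁺]_out/[Na⁺]_in) with z = +1.
= (58.3/1) · log₁₀(130/14.2) = 58.30 · log₁₀(9.155)
= 58.30 · (0.9617) = 56.06 mV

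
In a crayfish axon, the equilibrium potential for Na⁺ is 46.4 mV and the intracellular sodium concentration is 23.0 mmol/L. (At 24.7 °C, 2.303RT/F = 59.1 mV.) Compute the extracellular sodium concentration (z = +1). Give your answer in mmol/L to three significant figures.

Nernst: E = (59.1/1) · log₁₀([out]/[in]), so log₁₀([out]/[in]) = 46.4 × 1 / 59.1 = 0.7851.
[out]/[in] = 10^(0.7851) = 6.097.
[out] = 6.097 × 23.0 = 140.2 mmol/L.

140 mmol/L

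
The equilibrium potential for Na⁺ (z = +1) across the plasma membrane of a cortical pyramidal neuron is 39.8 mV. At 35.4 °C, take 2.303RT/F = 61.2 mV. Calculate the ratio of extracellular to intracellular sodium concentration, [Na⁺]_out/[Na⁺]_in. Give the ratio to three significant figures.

4.47

log₁₀([out]/[in]) = E·z/(61.2) = 39.8 × 1 / 61.2 = 0.6503
[out]/[in] = 10^(0.6503) = 4.47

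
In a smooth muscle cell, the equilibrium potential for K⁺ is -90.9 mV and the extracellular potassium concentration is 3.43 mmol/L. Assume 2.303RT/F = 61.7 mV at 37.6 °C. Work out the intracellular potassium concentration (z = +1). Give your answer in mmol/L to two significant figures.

Nernst: E = (61.7/1) · log₁₀([out]/[in]), so log₁₀([out]/[in]) = -90.9 × 1 / 61.7 = -1.4733.
[out]/[in] = 10^(-1.4733) = 0.03363.
[in] = 3.43 / 0.03363 = 102 mmol/L.

100 mmol/L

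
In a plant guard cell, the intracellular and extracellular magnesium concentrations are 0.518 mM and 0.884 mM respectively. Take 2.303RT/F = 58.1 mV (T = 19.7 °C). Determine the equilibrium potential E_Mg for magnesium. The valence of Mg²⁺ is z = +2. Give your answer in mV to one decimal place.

E = (58.1/z) · log₁₀([Mg²⁺]_out/[Mg²⁺]_in) with z = +2.
= (58.1/2) · log₁₀(0.884/0.518) = 29.05 · log₁₀(1.707)
= 29.05 · (0.2321) = 6.74 mV

6.7 mV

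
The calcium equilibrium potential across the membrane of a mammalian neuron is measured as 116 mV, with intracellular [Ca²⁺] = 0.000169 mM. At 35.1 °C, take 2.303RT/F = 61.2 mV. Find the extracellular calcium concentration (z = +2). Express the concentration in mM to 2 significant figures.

1.0 mM

Nernst: E = (61.2/2) · log₁₀([out]/[in]), so log₁₀([out]/[in]) = 116.0 × 2 / 61.2 = 3.7908.
[out]/[in] = 10^(3.7908) = 6178.
[out] = 6178 × 0.000169 = 1.044 mM.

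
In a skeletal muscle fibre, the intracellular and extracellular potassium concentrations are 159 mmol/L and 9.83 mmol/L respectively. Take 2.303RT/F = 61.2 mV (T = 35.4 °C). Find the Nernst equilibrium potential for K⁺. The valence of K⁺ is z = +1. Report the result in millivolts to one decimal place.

E = (61.2/z) · log₁₀([K⁺]_out/[K⁺]_in) with z = +1.
= (61.2/1) · log₁₀(9.83/159) = 61.20 · log₁₀(0.06182)
= 61.20 · (-1.2088) = -73.98 mV

-74.0 mV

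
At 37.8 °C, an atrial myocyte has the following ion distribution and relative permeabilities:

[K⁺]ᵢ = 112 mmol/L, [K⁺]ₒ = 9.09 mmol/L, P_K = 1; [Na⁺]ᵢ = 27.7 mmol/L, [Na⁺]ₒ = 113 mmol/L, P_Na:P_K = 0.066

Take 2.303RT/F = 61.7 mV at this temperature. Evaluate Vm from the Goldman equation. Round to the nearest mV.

-52 mV

Vm = 61.7 · log₁₀[(Σ P·[cation]ₒ + Σ P·[anion]ᵢ) / (Σ P·[cation]ᵢ + Σ P·[anion]ₒ)]
Numerator = 1×9.09 + 0.066×113 = 16.55
Denominator = 1×112 + 0.066×27.7 = 113.8
Vm = 61.7 · log₁₀(0.14538) = 61.7 × (-0.8375) = -51.67 mV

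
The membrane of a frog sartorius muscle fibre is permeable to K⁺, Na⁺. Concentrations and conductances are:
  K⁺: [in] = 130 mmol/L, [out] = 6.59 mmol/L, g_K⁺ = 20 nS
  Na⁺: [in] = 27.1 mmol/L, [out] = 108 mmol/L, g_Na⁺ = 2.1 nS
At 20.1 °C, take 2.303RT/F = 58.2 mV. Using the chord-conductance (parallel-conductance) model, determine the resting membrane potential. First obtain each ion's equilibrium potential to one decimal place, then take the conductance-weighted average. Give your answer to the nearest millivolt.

-65 mV

E_K⁺ = (58.2/1)·log₁₀(6.59/130) = -75.4 mV
E_Na⁺ = (58.2/1)·log₁₀(108/27.1) = 34.9 mV
Vm = (Σ gᵢEᵢ)/(Σ gᵢ) = (20·-75.4 + 2.1·34.9) / (20 + 2.1)
= -1434.71 / 22.1 = -64.92 mV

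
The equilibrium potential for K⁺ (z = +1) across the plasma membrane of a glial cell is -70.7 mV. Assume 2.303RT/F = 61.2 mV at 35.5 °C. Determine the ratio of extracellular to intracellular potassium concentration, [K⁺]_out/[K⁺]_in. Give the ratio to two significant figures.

0.070

log₁₀([out]/[in]) = E·z/(61.2) = -70.7 × 1 / 61.2 = -1.1552
[out]/[in] = 10^(-1.1552) = 0.06995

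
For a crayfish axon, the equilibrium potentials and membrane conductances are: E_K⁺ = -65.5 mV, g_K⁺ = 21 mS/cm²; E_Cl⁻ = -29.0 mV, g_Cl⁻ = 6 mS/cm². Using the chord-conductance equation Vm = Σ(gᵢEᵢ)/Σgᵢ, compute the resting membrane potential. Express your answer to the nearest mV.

-57 mV

Σ gᵢEᵢ = 21·(-65.5) + 6·(-29.0) = -1549.50
Σ gᵢ = 21 + 6 = 27
Vm = -1549.50 / 27 = -57.39 mV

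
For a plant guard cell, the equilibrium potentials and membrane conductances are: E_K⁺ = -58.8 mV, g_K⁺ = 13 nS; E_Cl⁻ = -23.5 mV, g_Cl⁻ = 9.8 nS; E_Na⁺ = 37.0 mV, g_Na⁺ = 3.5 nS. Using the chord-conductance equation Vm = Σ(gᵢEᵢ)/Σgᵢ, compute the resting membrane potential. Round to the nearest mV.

Σ gᵢEᵢ = 13·(-58.8) + 9.8·(-23.5) + 3.5·(37.0) = -865.20
Σ gᵢ = 13 + 9.8 + 3.5 = 26.3
Vm = -865.20 / 26.3 = -32.90 mV

-33 mV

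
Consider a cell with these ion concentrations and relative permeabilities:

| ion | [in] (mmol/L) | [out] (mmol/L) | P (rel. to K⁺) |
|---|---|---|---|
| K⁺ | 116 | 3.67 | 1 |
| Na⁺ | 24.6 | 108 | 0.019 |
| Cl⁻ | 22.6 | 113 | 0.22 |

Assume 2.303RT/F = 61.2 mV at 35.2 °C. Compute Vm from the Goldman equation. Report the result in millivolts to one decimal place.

-68.6 mV

Vm = 61.2 · log₁₀[(Σ P·[cation]ₒ + Σ P·[anion]ᵢ) / (Σ P·[cation]ᵢ + Σ P·[anion]ₒ)]
Numerator = 1×3.67 + 0.019×108 + 0.22×22.6 = 10.69
Denominator = 1×116 + 0.019×24.6 + 0.22×113 = 141.3
Vm = 61.2 · log₁₀(0.075668) = 61.2 × (-1.1211) = -68.61 mV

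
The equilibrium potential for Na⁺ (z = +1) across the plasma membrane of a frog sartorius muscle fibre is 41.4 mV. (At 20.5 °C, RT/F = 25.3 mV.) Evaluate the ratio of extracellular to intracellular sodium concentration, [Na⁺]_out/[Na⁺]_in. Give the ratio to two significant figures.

ln([out]/[in]) = E·z/(25.3) = 41.4 × 1 / 25.3 = 1.6364
[out]/[in] = e^(1.6364) = 5.136

5.1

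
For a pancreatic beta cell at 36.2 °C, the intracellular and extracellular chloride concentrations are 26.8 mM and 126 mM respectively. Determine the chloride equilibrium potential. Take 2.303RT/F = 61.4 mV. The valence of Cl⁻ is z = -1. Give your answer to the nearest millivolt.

-41 mV

E = (61.4/z) · log₁₀([Cl⁻]_out/[Cl⁻]_in) with z = -1.
For an anion, dividing by z = -1 reverses the sign.
= (61.4/-1) · log₁₀(126/26.8) = -61.40 · log₁₀(4.701)
= -61.40 · (0.6722) = -41.28 mV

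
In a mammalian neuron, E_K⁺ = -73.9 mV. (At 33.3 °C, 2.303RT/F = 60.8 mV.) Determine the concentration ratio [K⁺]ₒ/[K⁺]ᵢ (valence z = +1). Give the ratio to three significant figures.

0.0609

log₁₀([out]/[in]) = E·z/(60.8) = -73.9 × 1 / 60.8 = -1.2155
[out]/[in] = 10^(-1.2155) = 0.06089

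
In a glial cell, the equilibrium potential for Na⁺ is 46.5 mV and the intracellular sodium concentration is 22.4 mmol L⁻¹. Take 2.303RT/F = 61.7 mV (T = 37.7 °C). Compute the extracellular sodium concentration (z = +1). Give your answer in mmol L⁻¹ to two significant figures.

Nernst: E = (61.7/1) · log₁₀([out]/[in]), so log₁₀([out]/[in]) = 46.5 × 1 / 61.7 = 0.7536.
[out]/[in] = 10^(0.7536) = 5.671.
[out] = 5.671 × 22.4 = 127 mmol L⁻¹.

130 mmol L⁻¹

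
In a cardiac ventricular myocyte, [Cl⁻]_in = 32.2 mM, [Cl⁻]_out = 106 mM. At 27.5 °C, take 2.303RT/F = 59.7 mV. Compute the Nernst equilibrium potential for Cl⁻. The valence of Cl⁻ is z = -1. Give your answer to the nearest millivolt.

E = (59.7/z) · log₁₀([Cl⁻]_out/[Cl⁻]_in) with z = -1.
For an anion, dividing by z = -1 reverses the sign.
= (59.7/-1) · log₁₀(106/32.2) = -59.70 · log₁₀(3.292)
= -59.70 · (0.5174) = -30.89 mV

-31 mV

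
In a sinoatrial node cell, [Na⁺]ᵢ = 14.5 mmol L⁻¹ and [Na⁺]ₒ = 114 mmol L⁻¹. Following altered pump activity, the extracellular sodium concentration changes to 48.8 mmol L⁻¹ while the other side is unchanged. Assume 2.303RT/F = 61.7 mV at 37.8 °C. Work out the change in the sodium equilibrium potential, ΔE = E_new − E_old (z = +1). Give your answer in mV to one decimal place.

E_old = (61.7/1)·log₁₀(114/14.5) = 55.25 mV
E_new = (61.7/1)·log₁₀(48.8/14.5) = 32.52 mV
ΔE = 32.52 − (55.25) = -22.74 mV

-22.7 mV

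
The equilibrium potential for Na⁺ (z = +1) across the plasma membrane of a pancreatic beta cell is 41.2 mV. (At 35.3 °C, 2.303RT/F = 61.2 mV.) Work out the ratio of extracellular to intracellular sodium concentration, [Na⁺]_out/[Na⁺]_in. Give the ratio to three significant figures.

4.71

log₁₀([out]/[in]) = E·z/(61.2) = 41.2 × 1 / 61.2 = 0.6732
[out]/[in] = 10^(0.6732) = 4.712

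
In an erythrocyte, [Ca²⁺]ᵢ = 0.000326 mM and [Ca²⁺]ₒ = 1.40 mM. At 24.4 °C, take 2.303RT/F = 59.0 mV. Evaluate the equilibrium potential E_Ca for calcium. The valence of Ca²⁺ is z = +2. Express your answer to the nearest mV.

E = (59.0/z) · log₁₀([Ca²⁺]_out/[Ca²⁺]_in) with z = +2.
= (59.0/2) · log₁₀(1.40/0.000326) = 29.50 · log₁₀(4294)
= 29.50 · (3.6329) = 107.17 mV

107 mV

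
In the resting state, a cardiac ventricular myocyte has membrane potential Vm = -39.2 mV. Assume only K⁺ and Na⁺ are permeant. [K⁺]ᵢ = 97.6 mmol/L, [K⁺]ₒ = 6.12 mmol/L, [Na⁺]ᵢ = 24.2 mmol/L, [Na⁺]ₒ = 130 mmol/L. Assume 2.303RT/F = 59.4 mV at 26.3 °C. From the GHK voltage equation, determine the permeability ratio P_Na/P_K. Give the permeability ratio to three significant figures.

Let α = P_Na/P_K. GHK: Vm = 59.4·log₁₀[(Kₒ + α·Naₒ)/(Kᵢ + α·Naᵢ)].
10^(Vm/59.4) = 10^(-39.2/59.4) = 0.21881
So 0.21881·(Kᵢ + α·Naᵢ) = Kₒ + α·Naₒ → α = (0.21881·97.6 − 6.12) / (130.0 − 0.21881·24.2)
α = (21.36 − 6.12) / (130.0 − 5.295) = 15.24/124.7 = 0.1222

0.122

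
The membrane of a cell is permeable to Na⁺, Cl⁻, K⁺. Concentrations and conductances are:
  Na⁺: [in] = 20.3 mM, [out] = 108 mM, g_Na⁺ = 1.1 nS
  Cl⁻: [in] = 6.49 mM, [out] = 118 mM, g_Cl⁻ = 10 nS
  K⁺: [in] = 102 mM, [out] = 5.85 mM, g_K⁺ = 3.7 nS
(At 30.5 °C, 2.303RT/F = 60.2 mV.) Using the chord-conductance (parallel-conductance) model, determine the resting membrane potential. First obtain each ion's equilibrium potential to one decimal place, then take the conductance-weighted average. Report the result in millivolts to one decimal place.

E_Na⁺ = (60.2/1)·log₁₀(108/20.3) = 43.7 mV
E_Cl⁻ = (60.2/-1)·log₁₀(118/6.49) = -75.8 mV
E_K⁺ = (60.2/1)·log₁₀(5.85/102) = -74.7 mV
Vm = (Σ gᵢEᵢ)/(Σ gᵢ) = (1.1·43.7 + 10·-75.8 + 3.7·-74.7) / (1.1 + 10 + 3.7)
= -986.32 / 14.8 = -66.64 mV

-66.6 mV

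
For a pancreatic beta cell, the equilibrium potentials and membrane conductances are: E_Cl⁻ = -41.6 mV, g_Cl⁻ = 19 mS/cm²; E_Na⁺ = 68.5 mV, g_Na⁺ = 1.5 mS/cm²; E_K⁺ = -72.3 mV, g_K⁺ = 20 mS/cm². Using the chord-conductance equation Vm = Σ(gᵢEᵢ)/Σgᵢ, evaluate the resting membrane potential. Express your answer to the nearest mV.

Σ gᵢEᵢ = 19·(-41.6) + 1.5·(68.5) + 20·(-72.3) = -2133.65
Σ gᵢ = 19 + 1.5 + 20 = 40.5
Vm = -2133.65 / 40.5 = -52.68 mV

-53 mV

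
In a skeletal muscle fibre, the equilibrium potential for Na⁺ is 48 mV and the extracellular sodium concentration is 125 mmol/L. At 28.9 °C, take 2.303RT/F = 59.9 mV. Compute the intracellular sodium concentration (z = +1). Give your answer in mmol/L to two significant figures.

20 mmol/L

Nernst: E = (59.9/1) · log₁₀([out]/[in]), so log₁₀([out]/[in]) = 48.0 × 1 / 59.9 = 0.8013.
[out]/[in] = 10^(0.8013) = 6.329.
[in] = 125 / 6.329 = 19.75 mmol/L.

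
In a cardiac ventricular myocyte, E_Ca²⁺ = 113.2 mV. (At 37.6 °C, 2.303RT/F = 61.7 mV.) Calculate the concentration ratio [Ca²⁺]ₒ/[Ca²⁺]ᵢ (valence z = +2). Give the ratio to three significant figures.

4670

log₁₀([out]/[in]) = E·z/(61.7) = 113.2 × 2 / 61.7 = 3.6694
[out]/[in] = 10^(3.6694) = 4671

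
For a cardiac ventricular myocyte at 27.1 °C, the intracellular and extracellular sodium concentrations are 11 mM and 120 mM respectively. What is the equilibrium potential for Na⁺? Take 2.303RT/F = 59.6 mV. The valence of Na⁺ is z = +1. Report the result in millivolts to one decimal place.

E = (59.6/z) · log₁₀([Na⁺]_out/[Na⁺]_in) with z = +1.
= (59.6/1) · log₁₀(120/11) = 59.60 · log₁₀(10.91)
= 59.60 · (1.0378) = 61.85 mV

61.9 mV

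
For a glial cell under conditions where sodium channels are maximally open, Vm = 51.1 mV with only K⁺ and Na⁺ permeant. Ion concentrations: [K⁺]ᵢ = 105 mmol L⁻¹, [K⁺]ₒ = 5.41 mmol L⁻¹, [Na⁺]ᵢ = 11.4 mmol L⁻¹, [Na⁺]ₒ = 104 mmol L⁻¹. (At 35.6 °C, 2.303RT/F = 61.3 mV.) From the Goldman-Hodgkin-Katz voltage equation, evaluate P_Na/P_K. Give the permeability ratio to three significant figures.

Let α = P_Na/P_K. GHK: Vm = 61.3·log₁₀[(Kₒ + α·Naₒ)/(Kᵢ + α·Naᵢ)].
10^(Vm/61.3) = 10^(51.1/61.3) = 6.8172
So 6.8172·(Kᵢ + α·Naᵢ) = Kₒ + α·Naₒ → α = (6.8172·105.0 − 5.41) / (104.0 − 6.8172·11.4)
α = (715.8 − 5.41) / (104.0 − 77.72) = 710.4/26.28 = 27.03

27.0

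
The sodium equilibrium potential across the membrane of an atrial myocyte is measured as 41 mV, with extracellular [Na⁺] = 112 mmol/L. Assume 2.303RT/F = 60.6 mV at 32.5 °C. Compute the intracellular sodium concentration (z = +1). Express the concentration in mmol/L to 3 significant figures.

23.6 mmol/L

Nernst: E = (60.6/1) · log₁₀([out]/[in]), so log₁₀([out]/[in]) = 41.0 × 1 / 60.6 = 0.6766.
[out]/[in] = 10^(0.6766) = 4.749.
[in] = 112 / 4.749 = 23.59 mmol/L.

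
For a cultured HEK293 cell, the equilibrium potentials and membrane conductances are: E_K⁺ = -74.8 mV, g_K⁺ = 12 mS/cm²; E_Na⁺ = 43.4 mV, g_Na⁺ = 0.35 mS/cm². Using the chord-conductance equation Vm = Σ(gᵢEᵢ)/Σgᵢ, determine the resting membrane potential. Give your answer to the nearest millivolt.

Σ gᵢEᵢ = 12·(-74.8) + 0.35·(43.4) = -882.41
Σ gᵢ = 12 + 0.35 = 12.35
Vm = -882.41 / 12.35 = -71.45 mV

-71 mV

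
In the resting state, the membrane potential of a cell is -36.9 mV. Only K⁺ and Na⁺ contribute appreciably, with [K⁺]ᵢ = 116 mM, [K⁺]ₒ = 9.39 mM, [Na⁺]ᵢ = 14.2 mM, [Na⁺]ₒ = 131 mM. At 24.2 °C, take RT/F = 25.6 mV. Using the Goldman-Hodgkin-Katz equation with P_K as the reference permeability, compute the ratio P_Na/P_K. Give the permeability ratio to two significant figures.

0.14

Let α = P_Na/P_K. GHK: Vm = 25.6·ln[(Kₒ + α·Naₒ)/(Kᵢ + α·Naᵢ)].
e^(Vm/25.6) = e^(-36.9/25.6) = 0.23659
So 0.23659·(Kᵢ + α·Naᵢ) = Kₒ + α·Naₒ → α = (0.23659·116.0 − 9.39) / (131.0 − 0.23659·14.2)
α = (27.44 − 9.39) / (131.0 − 3.36) = 18.05/127.6 = 0.1415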